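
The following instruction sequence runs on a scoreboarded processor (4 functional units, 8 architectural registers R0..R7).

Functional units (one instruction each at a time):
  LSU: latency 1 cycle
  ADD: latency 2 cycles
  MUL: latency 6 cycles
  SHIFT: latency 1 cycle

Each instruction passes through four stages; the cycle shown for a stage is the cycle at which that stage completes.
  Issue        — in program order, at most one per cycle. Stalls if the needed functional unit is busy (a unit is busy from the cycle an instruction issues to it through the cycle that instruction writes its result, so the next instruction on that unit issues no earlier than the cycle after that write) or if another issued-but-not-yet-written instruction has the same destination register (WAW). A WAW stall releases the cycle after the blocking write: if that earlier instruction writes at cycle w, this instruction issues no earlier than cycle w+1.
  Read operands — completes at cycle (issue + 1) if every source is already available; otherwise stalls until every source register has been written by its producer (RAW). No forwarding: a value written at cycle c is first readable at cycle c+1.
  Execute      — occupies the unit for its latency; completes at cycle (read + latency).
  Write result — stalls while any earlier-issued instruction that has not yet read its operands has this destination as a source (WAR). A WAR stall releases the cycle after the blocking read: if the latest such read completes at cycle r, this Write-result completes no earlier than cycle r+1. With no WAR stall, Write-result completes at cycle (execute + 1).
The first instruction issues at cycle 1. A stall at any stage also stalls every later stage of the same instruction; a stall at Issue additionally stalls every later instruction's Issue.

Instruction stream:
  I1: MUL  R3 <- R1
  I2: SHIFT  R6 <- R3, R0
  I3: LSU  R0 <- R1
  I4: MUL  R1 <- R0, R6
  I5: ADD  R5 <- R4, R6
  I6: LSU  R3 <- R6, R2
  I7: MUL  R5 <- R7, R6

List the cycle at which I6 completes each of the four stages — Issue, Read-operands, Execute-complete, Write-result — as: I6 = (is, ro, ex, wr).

c1: I1 dispatched to MUL
c2: I1 operands ready | I2 dispatched to SHIFT
c3: I3 dispatched to LSU
c4: I3 operands ready
c5: I3 complete
c8: I1 complete
c9: R3←I1
c10: I2 operands ready | I4 dispatched to MUL
c11: I2 complete | R0←I3 | I5 dispatched to ADD
c12: R6←I2 | I6 dispatched to LSU
c13: I4 operands ready | I5 operands ready | I6 operands ready
c14: I6 complete
c15: I5 complete | R3←I6
c16: R5←I5
c19: I4 complete
c20: R1←I4
c21: I7 dispatched to MUL
c22: I7 operands ready
c28: I7 complete
c29: R5←I7

I6 = (12, 13, 14, 15)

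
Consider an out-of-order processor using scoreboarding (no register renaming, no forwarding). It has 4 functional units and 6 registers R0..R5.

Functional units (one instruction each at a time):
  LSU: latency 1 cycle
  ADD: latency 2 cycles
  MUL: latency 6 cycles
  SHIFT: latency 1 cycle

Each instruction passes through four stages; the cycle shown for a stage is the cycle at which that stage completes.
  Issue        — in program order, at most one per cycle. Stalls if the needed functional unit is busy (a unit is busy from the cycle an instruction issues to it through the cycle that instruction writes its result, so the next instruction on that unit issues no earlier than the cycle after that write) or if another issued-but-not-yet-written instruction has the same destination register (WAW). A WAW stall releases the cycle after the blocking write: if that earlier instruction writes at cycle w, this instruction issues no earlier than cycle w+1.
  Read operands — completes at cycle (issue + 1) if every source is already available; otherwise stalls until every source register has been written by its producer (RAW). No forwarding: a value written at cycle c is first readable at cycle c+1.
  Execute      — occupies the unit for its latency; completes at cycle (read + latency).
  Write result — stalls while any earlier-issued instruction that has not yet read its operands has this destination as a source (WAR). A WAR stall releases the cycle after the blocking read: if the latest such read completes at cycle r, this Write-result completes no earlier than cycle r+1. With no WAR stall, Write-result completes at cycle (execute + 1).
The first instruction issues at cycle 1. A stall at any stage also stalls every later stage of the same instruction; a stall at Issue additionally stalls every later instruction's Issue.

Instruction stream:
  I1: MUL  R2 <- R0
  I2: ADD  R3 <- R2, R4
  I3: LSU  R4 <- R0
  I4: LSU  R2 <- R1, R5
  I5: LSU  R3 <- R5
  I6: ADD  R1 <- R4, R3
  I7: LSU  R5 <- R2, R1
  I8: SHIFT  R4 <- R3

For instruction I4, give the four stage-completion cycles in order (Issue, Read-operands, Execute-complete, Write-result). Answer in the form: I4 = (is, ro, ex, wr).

I4 = (12, 13, 14, 15)

cycle 1: I1→MUL
cycle 2: I1 RO | I2→ADD
cycle 3: I3→LSU
cycle 4: I3 RO
cycle 5: I3 EX
cycle 8: I1 EX
cycle 9: I1 WR R2
cycle 10: I2 RO
cycle 11: I3 WR R4
cycle 12: I2 EX | I4→LSU
cycle 13: I2 WR R3 | I4 RO
cycle 14: I4 EX
cycle 15: I4 WR R2
cycle 16: I5→LSU
cycle 17: I5 RO | I6→ADD
cycle 18: I5 EX
cycle 19: I5 WR R3
cycle 20: I6 RO | I7→LSU
cycle 21: I8→SHIFT
cycle 22: I6 EX | I8 RO
cycle 23: I6 WR R1 | I8 EX
cycle 24: I7 RO | I8 WR R4
cycle 25: I7 EX
cycle 26: I7 WR R5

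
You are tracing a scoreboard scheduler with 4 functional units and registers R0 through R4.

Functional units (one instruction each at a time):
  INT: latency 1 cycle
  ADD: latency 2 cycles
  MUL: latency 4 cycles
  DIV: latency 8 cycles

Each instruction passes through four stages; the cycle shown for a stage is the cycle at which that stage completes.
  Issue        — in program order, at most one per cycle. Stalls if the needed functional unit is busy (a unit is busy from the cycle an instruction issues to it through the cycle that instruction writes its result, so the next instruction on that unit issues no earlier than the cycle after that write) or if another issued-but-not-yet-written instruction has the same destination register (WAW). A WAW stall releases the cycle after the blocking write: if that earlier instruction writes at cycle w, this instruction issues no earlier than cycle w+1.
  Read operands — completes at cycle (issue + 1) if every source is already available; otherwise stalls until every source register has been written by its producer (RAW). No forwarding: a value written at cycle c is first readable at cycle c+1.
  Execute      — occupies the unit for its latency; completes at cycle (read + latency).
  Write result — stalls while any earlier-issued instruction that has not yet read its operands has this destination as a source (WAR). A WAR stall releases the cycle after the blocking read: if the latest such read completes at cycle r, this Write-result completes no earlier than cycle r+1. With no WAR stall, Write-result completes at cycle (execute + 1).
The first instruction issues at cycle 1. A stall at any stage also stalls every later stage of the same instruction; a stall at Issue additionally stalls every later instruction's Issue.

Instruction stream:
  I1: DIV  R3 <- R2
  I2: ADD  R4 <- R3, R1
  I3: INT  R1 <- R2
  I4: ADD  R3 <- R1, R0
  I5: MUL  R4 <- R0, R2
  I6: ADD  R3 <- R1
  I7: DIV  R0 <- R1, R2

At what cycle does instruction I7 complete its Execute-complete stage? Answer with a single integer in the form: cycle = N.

I1 -> (1, 2, 10, 11)
I2 -> (2, 12, 14, 15)  // RAW R3: wait I1 write@11
I3 -> (3, 4, 5, 13)  // WAR R1: wait I2 read@12
I4 -> (16, 17, 19, 20)  // struct: ADD busy until I2 writes@15
I5 -> (17, 18, 22, 23)
I6 -> (21, 22, 24, 25)  // struct: ADD busy until I4 writes@20
I7 -> (22, 23, 31, 32)

cycle = 31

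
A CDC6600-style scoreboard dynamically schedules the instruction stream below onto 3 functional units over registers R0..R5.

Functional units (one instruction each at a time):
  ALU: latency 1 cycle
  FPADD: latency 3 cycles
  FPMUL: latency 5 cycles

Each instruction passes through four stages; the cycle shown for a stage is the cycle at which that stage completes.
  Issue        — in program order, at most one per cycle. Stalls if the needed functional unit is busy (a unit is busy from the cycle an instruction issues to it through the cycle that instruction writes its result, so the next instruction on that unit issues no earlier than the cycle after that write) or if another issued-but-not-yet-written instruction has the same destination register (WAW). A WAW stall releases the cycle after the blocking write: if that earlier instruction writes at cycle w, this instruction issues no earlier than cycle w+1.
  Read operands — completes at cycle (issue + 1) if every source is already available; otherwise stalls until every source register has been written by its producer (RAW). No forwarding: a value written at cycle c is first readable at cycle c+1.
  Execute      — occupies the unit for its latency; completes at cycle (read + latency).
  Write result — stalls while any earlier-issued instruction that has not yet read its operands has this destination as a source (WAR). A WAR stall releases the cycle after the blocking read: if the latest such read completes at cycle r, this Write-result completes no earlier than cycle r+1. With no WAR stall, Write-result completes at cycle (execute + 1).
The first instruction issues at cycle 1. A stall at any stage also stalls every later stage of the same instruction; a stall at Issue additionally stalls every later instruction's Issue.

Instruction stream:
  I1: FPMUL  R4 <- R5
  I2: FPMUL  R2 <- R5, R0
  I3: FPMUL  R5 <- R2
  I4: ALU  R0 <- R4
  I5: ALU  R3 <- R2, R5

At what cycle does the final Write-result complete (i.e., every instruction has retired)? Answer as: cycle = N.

cycle = 27

cycle 1: I1 issues→FPMUL
cycle 2: I1 reads
cycle 7: I1 exec-done
cycle 8: I1 writes R4
cycle 9: I2 issues→FPMUL
cycle 10: I2 reads
cycle 15: I2 exec-done
cycle 16: I2 writes R2
cycle 17: I3 issues→FPMUL
cycle 18: I3 reads · I4 issues→ALU
cycle 19: I4 reads
cycle 20: I4 exec-done
cycle 21: I4 writes R0
cycle 22: I5 issues→ALU
cycle 23: I3 exec-done
cycle 24: I3 writes R5
cycle 25: I5 reads
cycle 26: I5 exec-done
cycle 27: I5 writes R3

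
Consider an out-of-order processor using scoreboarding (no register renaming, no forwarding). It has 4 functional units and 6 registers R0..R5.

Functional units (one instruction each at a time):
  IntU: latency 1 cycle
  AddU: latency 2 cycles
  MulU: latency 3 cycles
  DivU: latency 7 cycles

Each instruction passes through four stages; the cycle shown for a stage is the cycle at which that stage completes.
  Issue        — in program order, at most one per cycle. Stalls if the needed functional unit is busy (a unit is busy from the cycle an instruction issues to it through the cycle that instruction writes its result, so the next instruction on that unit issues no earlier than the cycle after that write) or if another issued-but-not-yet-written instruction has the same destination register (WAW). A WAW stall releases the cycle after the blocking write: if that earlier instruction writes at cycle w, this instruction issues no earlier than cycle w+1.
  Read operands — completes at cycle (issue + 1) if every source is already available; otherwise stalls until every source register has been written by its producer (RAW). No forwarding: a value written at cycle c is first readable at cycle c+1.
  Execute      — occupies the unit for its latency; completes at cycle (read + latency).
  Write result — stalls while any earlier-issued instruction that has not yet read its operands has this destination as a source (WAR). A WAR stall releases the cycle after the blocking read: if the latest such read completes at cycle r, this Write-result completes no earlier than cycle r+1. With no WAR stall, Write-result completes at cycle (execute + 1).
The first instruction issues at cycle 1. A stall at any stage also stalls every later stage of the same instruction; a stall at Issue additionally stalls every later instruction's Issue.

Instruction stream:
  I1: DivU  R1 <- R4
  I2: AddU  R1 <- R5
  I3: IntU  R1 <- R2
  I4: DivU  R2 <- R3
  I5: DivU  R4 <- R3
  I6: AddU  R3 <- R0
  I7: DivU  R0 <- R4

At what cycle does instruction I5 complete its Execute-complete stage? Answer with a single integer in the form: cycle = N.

I1  is:1  ro:2  ex:9  wr:10
I2  is:11  ro:12  ex:14  wr:15  — WAW R1: wait I1 write@10
I3  is:16  ro:17  ex:18  wr:19  — WAW R1: wait I2 write@15
I4  is:17  ro:18  ex:25  wr:26
I5  is:27  ro:28  ex:35  wr:36  — struct: DivU busy until I4 writes@26
I6  is:28  ro:29  ex:31  wr:32
I7  is:37  ro:38  ex:45  wr:46  — struct: DivU busy until I5 writes@36

cycle = 35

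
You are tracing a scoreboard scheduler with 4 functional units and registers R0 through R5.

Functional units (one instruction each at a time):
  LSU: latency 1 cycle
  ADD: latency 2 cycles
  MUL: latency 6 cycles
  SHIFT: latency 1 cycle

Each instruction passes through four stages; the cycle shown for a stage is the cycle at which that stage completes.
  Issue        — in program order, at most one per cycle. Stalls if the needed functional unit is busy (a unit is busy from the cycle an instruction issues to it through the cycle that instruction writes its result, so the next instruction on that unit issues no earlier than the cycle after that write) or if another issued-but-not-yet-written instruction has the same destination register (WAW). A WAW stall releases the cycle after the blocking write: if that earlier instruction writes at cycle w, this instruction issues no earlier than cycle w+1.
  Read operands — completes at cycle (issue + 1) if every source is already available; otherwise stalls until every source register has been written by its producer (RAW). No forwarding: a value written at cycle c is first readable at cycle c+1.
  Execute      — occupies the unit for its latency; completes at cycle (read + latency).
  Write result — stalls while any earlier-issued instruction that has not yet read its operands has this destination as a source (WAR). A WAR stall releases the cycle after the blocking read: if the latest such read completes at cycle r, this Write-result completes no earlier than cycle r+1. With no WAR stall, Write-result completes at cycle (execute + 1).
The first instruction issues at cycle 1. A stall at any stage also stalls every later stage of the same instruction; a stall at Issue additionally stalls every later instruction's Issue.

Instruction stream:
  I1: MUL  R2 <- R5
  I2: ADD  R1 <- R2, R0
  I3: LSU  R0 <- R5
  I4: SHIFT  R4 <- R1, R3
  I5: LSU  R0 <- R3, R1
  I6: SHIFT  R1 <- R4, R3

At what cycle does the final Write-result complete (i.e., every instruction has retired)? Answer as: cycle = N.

cycle = 20

[I1] 1/2/8/9
[I2] 2/10/12/13  (RAW R2: wait I1 write@9)
[I3] 3/4/5/11  (WAR R0: wait I2 read@10)
[I4] 4/14/15/16  (RAW R1: wait I2 write@13)
[I5] 12/14/15/16  (struct: LSU busy until I3 writes@11; RAW R1: wait I2 write@13)
[I6] 17/18/19/20  (struct: SHIFT busy until I4 writes@16)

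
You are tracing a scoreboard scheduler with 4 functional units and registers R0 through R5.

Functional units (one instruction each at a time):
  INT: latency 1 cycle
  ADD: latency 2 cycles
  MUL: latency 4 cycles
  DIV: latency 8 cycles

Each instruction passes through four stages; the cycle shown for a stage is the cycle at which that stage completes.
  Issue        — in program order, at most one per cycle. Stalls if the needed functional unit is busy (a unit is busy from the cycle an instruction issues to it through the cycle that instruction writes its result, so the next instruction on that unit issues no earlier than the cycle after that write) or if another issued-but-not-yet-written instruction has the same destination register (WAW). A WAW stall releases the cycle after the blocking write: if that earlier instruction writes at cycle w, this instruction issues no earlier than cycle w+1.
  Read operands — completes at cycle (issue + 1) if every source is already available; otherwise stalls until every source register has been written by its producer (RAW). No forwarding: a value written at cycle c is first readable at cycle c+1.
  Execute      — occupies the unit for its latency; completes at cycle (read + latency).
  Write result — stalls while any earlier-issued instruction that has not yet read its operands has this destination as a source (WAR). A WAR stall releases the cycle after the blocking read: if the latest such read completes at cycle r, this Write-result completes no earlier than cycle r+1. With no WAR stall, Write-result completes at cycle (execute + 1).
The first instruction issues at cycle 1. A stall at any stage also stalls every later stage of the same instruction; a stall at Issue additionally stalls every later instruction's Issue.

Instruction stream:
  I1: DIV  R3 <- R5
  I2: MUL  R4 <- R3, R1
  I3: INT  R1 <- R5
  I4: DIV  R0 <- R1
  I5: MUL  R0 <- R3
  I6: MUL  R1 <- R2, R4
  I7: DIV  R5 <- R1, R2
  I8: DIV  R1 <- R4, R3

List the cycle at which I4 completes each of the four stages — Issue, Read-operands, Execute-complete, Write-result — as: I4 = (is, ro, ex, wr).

I4 = (12, 14, 22, 23)

  I1 | 1 | 2 | 10 | 11
  I2 | 2 | 12 | 16 | 17   RAW R3: wait I1 write@11
  I3 | 3 | 4 | 5 | 13   WAR R1: wait I2 read@12
  I4 | 12 | 14 | 22 | 23   struct: DIV busy until I1 writes@11 · RAW R1: wait I3 write@13
  I5 | 24 | 25 | 29 | 30   WAW R0: wait I4 write@23
  I6 | 31 | 32 | 36 | 37   struct: MUL busy until I5 writes@30
  I7 | 32 | 38 | 46 | 47   RAW R1: wait I6 write@37
  I8 | 48 | 49 | 57 | 58   struct: DIV busy until I7 writes@47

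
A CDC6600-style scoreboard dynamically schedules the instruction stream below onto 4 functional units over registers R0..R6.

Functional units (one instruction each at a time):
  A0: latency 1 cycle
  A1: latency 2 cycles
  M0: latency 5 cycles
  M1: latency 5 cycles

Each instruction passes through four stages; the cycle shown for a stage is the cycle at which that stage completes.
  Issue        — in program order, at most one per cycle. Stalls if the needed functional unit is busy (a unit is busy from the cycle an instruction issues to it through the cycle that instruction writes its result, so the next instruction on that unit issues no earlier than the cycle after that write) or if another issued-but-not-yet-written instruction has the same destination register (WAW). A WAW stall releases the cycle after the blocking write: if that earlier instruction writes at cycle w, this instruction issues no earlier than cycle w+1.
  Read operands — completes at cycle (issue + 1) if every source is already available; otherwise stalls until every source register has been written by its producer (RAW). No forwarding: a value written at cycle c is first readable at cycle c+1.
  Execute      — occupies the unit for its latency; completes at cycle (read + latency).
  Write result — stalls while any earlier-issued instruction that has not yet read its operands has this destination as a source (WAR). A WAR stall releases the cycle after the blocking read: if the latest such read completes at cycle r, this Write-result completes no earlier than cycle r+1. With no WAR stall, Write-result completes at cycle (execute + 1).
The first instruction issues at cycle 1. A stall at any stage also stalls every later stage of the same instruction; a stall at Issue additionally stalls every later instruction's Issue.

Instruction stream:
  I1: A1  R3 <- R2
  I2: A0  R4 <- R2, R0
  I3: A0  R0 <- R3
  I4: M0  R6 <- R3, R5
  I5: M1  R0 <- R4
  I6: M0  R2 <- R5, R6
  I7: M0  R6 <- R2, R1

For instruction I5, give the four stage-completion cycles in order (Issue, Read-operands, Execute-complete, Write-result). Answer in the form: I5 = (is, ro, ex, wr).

[I1] 1/2/4/5
[I2] 2/3/4/5
[I3] 6/7/8/9  (struct: A0 busy until I2 writes@5)
[I4] 7/8/13/14
[I5] 10/11/16/17  (WAW R0: wait I3 write@9)
[I6] 15/16/21/22  (struct: M0 busy until I4 writes@14)
[I7] 23/24/29/30  (struct: M0 busy until I6 writes@22)

I5 = (10, 11, 16, 17)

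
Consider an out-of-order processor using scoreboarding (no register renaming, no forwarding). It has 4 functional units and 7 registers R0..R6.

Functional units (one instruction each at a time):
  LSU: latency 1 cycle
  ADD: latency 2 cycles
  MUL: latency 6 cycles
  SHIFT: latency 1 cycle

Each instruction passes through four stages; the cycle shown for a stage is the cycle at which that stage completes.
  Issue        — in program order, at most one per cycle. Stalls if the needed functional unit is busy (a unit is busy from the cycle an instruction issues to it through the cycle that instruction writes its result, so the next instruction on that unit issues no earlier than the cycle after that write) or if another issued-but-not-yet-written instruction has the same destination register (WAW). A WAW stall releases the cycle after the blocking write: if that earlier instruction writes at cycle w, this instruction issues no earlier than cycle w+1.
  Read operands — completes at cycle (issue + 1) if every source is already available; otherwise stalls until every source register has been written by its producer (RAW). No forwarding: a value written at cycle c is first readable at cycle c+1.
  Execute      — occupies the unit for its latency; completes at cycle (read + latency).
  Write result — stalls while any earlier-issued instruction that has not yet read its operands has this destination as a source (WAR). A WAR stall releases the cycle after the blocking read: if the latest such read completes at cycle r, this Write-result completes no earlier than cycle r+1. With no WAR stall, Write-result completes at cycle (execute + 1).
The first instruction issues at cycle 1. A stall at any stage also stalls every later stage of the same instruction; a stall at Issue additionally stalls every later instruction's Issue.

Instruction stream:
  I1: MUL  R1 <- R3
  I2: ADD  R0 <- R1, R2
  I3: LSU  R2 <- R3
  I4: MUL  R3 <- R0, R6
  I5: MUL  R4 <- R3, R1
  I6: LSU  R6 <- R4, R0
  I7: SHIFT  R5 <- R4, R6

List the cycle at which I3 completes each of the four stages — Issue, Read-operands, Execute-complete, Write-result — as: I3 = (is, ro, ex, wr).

cycle 1: issue I1 (MUL)
cycle 2: I1 read-ops, issue I2 (ADD)
cycle 3: issue I3 (LSU)
cycle 4: I3 read-ops
cycle 5: I3 finished on LSU
cycle 8: I1 finished on MUL
cycle 9: I1→R1
cycle 10: I2 read-ops, issue I4 (MUL)
cycle 11: I3→R2
cycle 12: I2 finished on ADD
cycle 13: I2→R0
cycle 14: I4 read-ops
cycle 20: I4 finished on MUL
cycle 21: I4→R3
cycle 22: issue I5 (MUL)
cycle 23: I5 read-ops, issue I6 (LSU)
cycle 24: issue I7 (SHIFT)
cycle 29: I5 finished on MUL
cycle 30: I5→R4
cycle 31: I6 read-ops
cycle 32: I6 finished on LSU
cycle 33: I6→R6
cycle 34: I7 read-ops
cycle 35: I7 finished on SHIFT
cycle 36: I7→R5

I3 = (3, 4, 5, 11)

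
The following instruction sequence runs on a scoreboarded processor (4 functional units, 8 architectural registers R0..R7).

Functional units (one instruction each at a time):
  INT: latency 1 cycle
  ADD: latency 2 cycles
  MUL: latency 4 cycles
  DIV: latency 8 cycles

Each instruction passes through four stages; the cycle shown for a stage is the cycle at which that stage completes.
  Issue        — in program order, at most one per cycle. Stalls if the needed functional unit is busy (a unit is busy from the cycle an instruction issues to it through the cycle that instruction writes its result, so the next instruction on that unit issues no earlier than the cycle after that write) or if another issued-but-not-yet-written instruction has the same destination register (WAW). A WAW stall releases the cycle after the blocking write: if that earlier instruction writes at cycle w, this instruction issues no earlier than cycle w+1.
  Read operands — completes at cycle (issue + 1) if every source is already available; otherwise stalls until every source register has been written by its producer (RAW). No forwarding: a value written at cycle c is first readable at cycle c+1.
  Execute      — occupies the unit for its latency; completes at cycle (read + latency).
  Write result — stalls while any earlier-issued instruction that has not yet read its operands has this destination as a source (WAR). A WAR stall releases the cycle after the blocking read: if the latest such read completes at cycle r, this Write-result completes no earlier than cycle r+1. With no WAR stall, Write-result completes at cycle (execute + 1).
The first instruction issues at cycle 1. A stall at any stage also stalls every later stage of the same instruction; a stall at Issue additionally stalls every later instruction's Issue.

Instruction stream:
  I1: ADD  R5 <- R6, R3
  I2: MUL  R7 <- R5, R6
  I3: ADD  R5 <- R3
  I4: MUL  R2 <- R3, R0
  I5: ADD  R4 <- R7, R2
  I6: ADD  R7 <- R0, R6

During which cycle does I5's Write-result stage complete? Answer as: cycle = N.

cycle = 22

t=1  issue I1 (ADD)
t=2  I1 read-ops | issue I2 (MUL)
t=4  I1 finished on ADD
t=5  I1→R5
t=6  I2 read-ops | issue I3 (ADD)
t=7  I3 read-ops
t=9  I3 finished on ADD
t=10  I2 finished on MUL | I3→R5
t=11  I2→R7
t=12  issue I4 (MUL)
t=13  I4 read-ops | issue I5 (ADD)
t=17  I4 finished on MUL
t=18  I4→R2
t=19  I5 read-ops
t=21  I5 finished on ADD
t=22  I5→R4
t=23  issue I6 (ADD)
t=24  I6 read-ops
t=26  I6 finished on ADD
t=27  I6→R7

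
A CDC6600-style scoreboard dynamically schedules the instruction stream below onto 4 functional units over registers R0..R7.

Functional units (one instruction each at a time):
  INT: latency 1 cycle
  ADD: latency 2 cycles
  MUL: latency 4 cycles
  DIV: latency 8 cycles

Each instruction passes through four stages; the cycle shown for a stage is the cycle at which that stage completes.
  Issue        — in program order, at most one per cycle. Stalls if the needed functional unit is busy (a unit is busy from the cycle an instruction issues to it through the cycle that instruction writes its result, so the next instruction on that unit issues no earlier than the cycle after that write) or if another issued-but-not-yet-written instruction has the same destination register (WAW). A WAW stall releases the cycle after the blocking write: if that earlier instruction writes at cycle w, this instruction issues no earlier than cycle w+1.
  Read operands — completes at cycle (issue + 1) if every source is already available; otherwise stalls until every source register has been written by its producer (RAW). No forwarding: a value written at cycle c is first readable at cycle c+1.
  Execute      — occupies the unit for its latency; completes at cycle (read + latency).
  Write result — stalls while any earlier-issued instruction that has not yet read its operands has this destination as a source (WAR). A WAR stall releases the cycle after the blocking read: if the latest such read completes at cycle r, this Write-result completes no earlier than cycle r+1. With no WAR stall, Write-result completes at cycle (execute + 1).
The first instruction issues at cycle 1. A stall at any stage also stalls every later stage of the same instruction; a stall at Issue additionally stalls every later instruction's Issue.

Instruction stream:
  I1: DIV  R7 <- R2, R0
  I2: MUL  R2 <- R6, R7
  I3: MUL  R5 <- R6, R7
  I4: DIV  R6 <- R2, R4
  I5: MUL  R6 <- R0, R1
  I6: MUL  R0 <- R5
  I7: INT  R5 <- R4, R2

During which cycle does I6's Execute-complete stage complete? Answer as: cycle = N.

I1: IS=1 RO=2 EX=10 WR=11
I2: IS=2 RO=12 EX=16 WR=17  [RAW R7: wait I1 write@11]
I3: IS=18 RO=19 EX=23 WR=24  [struct: MUL busy until I2 writes@17]
I4: IS=19 RO=20 EX=28 WR=29
I5: IS=30 RO=31 EX=35 WR=36  [WAW R6: wait I4 write@29]
I6: IS=37 RO=38 EX=42 WR=43  [struct: MUL busy until I5 writes@36]
I7: IS=38 RO=39 EX=40 WR=41

cycle = 42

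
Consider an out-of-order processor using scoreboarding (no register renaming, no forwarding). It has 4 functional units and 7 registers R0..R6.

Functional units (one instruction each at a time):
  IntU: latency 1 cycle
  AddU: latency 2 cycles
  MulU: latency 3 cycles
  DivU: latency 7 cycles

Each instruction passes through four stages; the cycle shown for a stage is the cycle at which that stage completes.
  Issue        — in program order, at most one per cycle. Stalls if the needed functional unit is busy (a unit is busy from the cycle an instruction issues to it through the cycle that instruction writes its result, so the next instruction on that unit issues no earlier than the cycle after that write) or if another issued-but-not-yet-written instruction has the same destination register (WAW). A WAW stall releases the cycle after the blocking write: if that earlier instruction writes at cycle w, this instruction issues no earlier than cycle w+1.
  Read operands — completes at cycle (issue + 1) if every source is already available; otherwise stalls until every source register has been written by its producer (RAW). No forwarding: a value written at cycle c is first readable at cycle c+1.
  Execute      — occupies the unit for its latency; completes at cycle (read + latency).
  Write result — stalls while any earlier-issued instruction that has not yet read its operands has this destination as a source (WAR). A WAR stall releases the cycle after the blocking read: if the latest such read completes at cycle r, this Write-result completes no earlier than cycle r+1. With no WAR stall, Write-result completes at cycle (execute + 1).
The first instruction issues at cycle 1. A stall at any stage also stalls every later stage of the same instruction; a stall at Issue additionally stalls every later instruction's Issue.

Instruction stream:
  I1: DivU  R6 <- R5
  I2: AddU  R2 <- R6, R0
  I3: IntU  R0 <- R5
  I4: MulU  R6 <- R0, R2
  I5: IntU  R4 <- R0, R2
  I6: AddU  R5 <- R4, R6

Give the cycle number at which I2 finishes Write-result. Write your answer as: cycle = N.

cycle 1: issue I1 (DivU)
cycle 2: I1 read-ops; issue I2 (AddU)
cycle 3: issue I3 (IntU)
cycle 4: I3 read-ops
cycle 5: I3 finished on IntU
cycle 9: I1 finished on DivU
cycle 10: I1→R6
cycle 11: I2 read-ops; issue I4 (MulU)
cycle 12: I3→R0
cycle 13: I2 finished on AddU; issue I5 (IntU)
cycle 14: I2→R2
cycle 15: I4 read-ops; I5 read-ops; issue I6 (AddU)
cycle 16: I5 finished on IntU
cycle 17: I5→R4
cycle 18: I4 finished on MulU
cycle 19: I4→R6
cycle 20: I6 read-ops
cycle 22: I6 finished on AddU
cycle 23: I6→R5

cycle = 14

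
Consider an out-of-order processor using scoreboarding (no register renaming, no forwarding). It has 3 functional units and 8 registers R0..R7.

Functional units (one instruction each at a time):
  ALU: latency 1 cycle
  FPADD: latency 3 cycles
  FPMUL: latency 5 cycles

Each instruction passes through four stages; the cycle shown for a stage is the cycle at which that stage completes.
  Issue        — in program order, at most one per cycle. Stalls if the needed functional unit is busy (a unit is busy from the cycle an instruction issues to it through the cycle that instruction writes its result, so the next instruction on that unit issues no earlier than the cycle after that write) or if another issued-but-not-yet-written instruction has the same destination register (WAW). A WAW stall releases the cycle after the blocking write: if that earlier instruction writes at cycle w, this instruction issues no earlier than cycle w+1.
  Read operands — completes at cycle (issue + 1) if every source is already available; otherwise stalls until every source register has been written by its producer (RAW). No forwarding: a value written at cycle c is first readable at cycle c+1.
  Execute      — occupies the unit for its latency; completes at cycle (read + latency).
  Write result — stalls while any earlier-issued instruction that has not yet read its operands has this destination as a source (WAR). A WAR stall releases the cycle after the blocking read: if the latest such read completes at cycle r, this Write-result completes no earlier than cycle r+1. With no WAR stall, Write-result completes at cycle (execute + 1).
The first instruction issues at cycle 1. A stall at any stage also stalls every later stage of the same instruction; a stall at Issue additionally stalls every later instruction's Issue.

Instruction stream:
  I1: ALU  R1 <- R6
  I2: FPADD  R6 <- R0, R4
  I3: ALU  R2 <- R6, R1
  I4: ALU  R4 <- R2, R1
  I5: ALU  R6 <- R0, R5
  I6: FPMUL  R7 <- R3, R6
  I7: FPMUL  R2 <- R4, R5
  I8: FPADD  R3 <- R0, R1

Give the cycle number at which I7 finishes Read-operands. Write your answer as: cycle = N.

c1: I1 issues→ALU
c2: I1 reads; I2 issues→FPADD
c3: I1 exec-done; I2 reads
c4: I1 writes R1
c5: I3 issues→ALU
c6: I2 exec-done
c7: I2 writes R6
c8: I3 reads
c9: I3 exec-done
c10: I3 writes R2
c11: I4 issues→ALU
c12: I4 reads
c13: I4 exec-done
c14: I4 writes R4
c15: I5 issues→ALU
c16: I5 reads; I6 issues→FPMUL
c17: I5 exec-done
c18: I5 writes R6
c19: I6 reads
c24: I6 exec-done
c25: I6 writes R7
c26: I7 issues→FPMUL
c27: I7 reads; I8 issues→FPADD
c28: I8 reads
c31: I8 exec-done
c32: I7 exec-done; I8 writes R3
c33: I7 writes R2

cycle = 27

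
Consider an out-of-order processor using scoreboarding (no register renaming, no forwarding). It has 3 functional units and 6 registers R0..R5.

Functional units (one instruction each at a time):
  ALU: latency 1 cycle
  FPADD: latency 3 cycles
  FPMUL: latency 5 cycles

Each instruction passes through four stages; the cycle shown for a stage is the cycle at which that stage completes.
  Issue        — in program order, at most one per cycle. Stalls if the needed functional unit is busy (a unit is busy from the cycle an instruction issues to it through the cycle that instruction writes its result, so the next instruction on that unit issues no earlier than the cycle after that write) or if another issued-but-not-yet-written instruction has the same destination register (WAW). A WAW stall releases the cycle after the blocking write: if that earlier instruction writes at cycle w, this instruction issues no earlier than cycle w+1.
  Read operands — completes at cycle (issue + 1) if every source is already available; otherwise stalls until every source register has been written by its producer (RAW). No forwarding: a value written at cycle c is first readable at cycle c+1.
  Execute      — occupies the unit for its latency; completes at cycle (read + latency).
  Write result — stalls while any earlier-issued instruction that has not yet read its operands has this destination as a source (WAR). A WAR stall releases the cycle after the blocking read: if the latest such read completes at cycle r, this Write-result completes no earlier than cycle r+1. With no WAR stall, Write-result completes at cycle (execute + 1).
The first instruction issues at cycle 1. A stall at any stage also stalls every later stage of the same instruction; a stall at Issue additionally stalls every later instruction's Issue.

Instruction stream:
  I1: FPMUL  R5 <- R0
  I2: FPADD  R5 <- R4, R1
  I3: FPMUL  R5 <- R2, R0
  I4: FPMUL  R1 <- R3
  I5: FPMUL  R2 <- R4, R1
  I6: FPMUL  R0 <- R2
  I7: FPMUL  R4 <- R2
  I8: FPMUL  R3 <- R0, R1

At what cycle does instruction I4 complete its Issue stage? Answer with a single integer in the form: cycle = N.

[I1] 1/2/7/8
[I2] 9/10/13/14  (WAW R5: wait I1 write@8)
[I3] 15/16/21/22  (WAW R5: wait I2 write@14)
[I4] 23/24/29/30  (struct: FPMUL busy until I3 writes@22)
[I5] 31/32/37/38  (struct: FPMUL busy until I4 writes@30)
[I6] 39/40/45/46  (struct: FPMUL busy until I5 writes@38)
[I7] 47/48/53/54  (struct: FPMUL busy until I6 writes@46)
[I8] 55/56/61/62  (struct: FPMUL busy until I7 writes@54)

cycle = 23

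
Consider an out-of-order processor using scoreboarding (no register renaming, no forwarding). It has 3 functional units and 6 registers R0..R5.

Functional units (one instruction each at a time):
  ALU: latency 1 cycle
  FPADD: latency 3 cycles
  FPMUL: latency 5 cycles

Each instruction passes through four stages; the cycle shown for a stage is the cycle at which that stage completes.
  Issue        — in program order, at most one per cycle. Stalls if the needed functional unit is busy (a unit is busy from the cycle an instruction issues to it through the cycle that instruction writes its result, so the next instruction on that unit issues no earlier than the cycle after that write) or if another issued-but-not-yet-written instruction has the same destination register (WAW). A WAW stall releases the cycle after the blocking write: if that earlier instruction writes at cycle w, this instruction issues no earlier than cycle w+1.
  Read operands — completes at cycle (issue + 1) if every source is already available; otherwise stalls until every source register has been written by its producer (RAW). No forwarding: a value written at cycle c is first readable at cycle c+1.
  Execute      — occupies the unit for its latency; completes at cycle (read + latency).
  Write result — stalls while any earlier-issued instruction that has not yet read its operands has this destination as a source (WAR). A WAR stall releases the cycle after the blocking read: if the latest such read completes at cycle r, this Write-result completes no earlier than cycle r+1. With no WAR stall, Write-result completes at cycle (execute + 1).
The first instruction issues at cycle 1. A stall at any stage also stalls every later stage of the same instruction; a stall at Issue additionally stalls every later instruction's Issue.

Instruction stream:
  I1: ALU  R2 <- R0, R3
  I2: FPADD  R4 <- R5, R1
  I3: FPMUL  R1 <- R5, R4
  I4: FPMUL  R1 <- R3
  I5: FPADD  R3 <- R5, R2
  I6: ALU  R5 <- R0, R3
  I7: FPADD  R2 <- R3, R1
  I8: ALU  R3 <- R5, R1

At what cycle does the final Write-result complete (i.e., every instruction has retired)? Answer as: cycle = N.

cycle = 28

[I1] 1/2/3/4
[I2] 2/3/6/7
[I3] 3/8/13/14  (RAW R4: wait I2 write@7)
[I4] 15/16/21/22  (struct: FPMUL busy until I3 writes@14)
[I5] 16/17/20/21
[I6] 17/22/23/24  (RAW R3: wait I5 write@21)
[I7] 22/23/26/27  (struct: FPADD busy until I5 writes@21)
[I8] 25/26/27/28  (struct: ALU busy until I6 writes@24)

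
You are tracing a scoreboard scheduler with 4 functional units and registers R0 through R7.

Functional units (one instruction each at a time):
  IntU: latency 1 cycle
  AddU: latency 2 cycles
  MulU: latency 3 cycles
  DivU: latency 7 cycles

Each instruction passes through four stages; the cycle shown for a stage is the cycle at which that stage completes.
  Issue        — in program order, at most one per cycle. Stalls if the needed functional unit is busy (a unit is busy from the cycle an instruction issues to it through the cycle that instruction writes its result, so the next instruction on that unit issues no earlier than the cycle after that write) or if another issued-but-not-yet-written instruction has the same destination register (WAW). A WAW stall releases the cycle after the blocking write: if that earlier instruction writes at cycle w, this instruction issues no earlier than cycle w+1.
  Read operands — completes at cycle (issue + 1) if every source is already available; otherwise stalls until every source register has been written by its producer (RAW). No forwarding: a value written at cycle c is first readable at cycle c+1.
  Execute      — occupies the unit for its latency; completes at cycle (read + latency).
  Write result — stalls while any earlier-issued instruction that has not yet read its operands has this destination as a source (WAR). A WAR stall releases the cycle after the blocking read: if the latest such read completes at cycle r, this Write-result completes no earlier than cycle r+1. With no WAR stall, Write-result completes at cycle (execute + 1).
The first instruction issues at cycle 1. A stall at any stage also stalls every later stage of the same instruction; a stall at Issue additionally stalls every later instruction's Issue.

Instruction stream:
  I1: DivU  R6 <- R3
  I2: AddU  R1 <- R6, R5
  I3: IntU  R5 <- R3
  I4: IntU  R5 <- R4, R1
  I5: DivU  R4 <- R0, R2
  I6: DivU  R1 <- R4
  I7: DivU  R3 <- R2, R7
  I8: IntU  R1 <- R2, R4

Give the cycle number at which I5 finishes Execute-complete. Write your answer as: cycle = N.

cycle = 22

cycle 1: I1 dispatched to DivU
cycle 2: I1 operands ready · I2 dispatched to AddU
cycle 3: I3 dispatched to IntU
cycle 4: I3 operands ready
cycle 5: I3 complete
cycle 9: I1 complete
cycle 10: R6←I1
cycle 11: I2 operands ready
cycle 12: R5←I3
cycle 13: I2 complete · I4 dispatched to IntU
cycle 14: R1←I2 · I5 dispatched to DivU
cycle 15: I4 operands ready · I5 operands ready
cycle 16: I4 complete
cycle 17: R5←I4
cycle 22: I5 complete
cycle 23: R4←I5
cycle 24: I6 dispatched to DivU
cycle 25: I6 operands ready
cycle 32: I6 complete
cycle 33: R1←I6
cycle 34: I7 dispatched to DivU
cycle 35: I7 operands ready · I8 dispatched to IntU
cycle 36: I8 operands ready
cycle 37: I8 complete
cycle 38: R1←I8
cycle 42: I7 complete
cycle 43: R3←I7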